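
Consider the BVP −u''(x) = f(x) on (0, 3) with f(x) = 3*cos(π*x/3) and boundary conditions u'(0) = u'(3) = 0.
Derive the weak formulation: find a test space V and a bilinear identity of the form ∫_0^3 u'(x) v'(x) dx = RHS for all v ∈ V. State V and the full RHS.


V = H^1(0, 3) (no boundary constraint on v; u is determined up to an additive constant); weak form: ∫_0^3 u'v' dx = ∫_0^3 (3*cos(π*x/3)) v dx for all v ∈ V.

Multiply both sides by a test function v and integrate from 0 to 3:
  ∫_0^3 −u''(x) v(x) dx = ∫_0^3 f(x) v(x) dx.
Integrate the LHS by parts once:
  ∫_0^3 −u'' v dx = −[u'(x) v(x)]_0^3 + ∫_0^3 u'(x) v'(x) dx.
Thus ∫_0^3 u'(x) v'(x) dx = ∫_0^3 f(x) v(x) dx + [u'(x) v(x)]_0^3.
Choose V so that boundary terms are either known or forced to vanish.
u has homogeneous Neumann: u'(0) = u'(3) = 0. So [u' v]_0^3 = 0·v(3) − 0·v(0) = 0 for any v; take V = H^1(0, 3).
Weak formulation: find u (satisfying any essential BC) such that ∫_0^3 u'(x) v'(x) dx = ∫_0^3 f v dx for all v ∈ V (homogeneous Neumann, so boundary terms vanish).
Substituting f(x) = 3*cos(π*x/3), the right-hand side is ∫_0^3 (3*cos(π*x/3)) v dx.
Compatibility check (pure Neumann): taking v ≡ 1 ∈ V gives 0 = ∫_0^3 f dx + (0) − (0), i.e. ∫_0^3 f dx must equal u'(0) − u'(3) = 0. Indeed ∫_0^3 (3*cos(π*x/3)) dx = 0, so the data are compatible. The solution is then unique only up to an additive constant (fix it e.g. by requiring ∫_0^3 u dx = 0).


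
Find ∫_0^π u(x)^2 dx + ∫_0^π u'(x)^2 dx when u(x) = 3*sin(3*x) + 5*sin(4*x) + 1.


||u||_{H^1(0,π)}^2 = 4 + 517*π/2

u'(x) = 9*cos(3*x) + 20*cos(4*x).
Expand u² and (u')² and integrate term by term on (0, π), using: for integers n ≥ 1, ∫_0^π sin²(nx) dx = ∫_0^π cos²(nx) dx = π/2; for n ≠ n', ∫_0^π sin(nx)sin(n'x) dx = ∫_0^π cos(nx)cos(n'x) dx = 0; and by product-to-sum, ∫_0^π sin(nx)cos(n'x) dx = ½∫_0^π [sin((n+n')x) + sin((n−n')x)] dx, which is 0 when n+n' is even and 2n/(n²−n'²) when n+n' is odd (it need not vanish on (0, π)). For the constant mode: ∫_0^π 1 dx = π, ∫_0^π cos(nx) dx = 0, ∫_0^π sin(nx) dx = (1−(−1)^n)/n.
  u² squared terms: (1)²·∫1 dx = 1·π = π;  (3)²·∫sin(3x)² dx = 9·π/2 = 9*π/2;  (5)²·∫sin(4x)² dx = 25·π/2 = 25*π/2.
  u² cross terms: 2·(1)·(3)·∫1·sin(3x) dx = 6·(2/3) = 4;  2·(1)·(5)·∫1·sin(4x) dx = 10·(0) = 0;  2·(3)·(5)·∫sin(3x)·sin(4x) dx = 30·(0) = 0.
  So ∫_0^π u² dx = π + 9*π/2 + 25*π/2 + 4 + 0 + 0 = 4 + 18*π.
  (u')² squared terms: (9)²·∫cos(3x)² dx = 81·π/2 = 81*π/2;  (20)²·∫cos(4x)² dx = 400·π/2 = 200*π.
  (u')² cross terms: 2·(9)·(20)·∫cos(3x)·cos(4x) dx = 360·(0) = 0.
  So ∫_0^π (u')² dx = 81*π/2 + 200*π + 0 = 481*π/2.
||u||_{H^1}^2 = (4 + 18*π) + (481*π/2) = 4 + 517*π/2.


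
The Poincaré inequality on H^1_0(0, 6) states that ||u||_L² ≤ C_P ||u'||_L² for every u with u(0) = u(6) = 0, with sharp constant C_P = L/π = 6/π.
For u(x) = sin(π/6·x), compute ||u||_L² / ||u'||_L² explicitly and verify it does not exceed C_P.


||u||_L² / ||u'||_L² = 6/π = C_P.

u(x) = sin(π/6·x), so u'(x) = π*cos(π*x/6)/6.
Writing u(x) = A·sin(kπx/L) with A = 1 and k = 1, use ∫_0^L sin²(kπx/L) dx = L/2 and ∫_0^L cos²(kπx/L) dx = L/2.
u² = 1·sin²(π/6·x) and (u')² = π^2/36·cos²(π/6·x), and each of sin², cos² integrates to L/2 = 3 over (0, 6).
∫_0^6 u² dx = 3, so ||u||_L² = sqrt(3).
∫_0^6 (u')² dx = π^2/12, so ||u'||_L² = sqrt(3)*π/6.
Ratio ||u||_L² / ||u'||_L² = 6/π.
Sharp Poincaré constant on H^1_0(0, 6) is C_P = L/π = 6/π, achieved by sin(π/6·x).
This is the k = 1 eigenfunction (up to amplitude), so the ratio equals the sharp Poincaré constant exactly.


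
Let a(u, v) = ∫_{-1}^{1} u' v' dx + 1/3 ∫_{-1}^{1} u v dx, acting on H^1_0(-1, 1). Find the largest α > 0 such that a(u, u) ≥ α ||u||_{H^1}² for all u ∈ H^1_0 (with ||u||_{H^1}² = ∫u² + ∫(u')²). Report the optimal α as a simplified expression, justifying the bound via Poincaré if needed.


α = (4/3 + π^2)/(4 + π^2)

Coercivity of a(·,·) on H^1_0(-1, 1) means a(u, u) ≥ α ||u||_{H^1}² for every u ∈ H^1_0.
The interval has length L = 2, and Poincaré/coercivity depend only on L. Here a(u, u) = ∫(u')² + (1/3)·∫u².
Here 0 < c = 1/3 < 1. The condition a(u,u) ≥ α||u||_{H^1}² reads (1−α)∫(u')² ≥ (α−c)∫u². Any admissible α is ≤ 1 (rapidly oscillating u have ∫u²/∫(u')² → 0), and α = 1 would force 0 ≥ (1−c)∫u², impossible since c < 1; so 1−α > 0. By the sharp Poincaré inequality on H^1_0 of an interval of length L, ∫(u')² ≥ (π/L)²∫u² with equality for the first sine mode sin(π(x−x₀)/L) (x₀ the left endpoint), so the inequality holds for all u iff (1−α)(π/L)² ≥ α − c, i.e. α ≤ ((π/L)² + c)/((π/L)² + 1) = (1 + c(L/π)²)/(1 + (L/π)²). With (π/L)² = π^2/4 and c = 1/3, the largest admissible constant is α = ((π/L)² + c)/((π/L)² + 1).
Simplifying, α = (4/3 + π^2)/(4 + π^2).


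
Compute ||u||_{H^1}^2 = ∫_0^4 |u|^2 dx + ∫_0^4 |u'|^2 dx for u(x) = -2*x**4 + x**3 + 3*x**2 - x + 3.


||u||_{H^1}^2 = 52692296/315

The H^1 norm (squared) on an interval (0, L) is
  ||u||_{H^1}^2 = ∫_0^L u(x)^2 dx + ∫_0^L u'(x)^2 dx.
Compute u'(x) = -8*x**3 + 3*x**2 + 6*x - 1.
Then u(x)^2 = 4*x**8 - 4*x**7 - 11*x**6 + 10*x**5 - 5*x**4 + 19*x**2 - 6*x + 9 and u'(x)^2 = 64*x**6 - 48*x**5 - 87*x**4 + 52*x**3 + 30*x**2 - 12*x + 1.
Integrate each monomial from 0 to 4 using ∫_0^4 c·x^n dx = c·4^(n+1)/(n+1):
  ∫_0^4 u(x)^2 dx = ∫_0^4 (4*x^8 - 4*x^7 - 11*x^6 + 10*x^5 - 5*x^4 + 19*x^2 - 6*x + 9) dx. Term by term:
    ∫_0^4 4*x^8 dx = 1048576/9;  ∫_0^4 -4*x^7 dx = -32768;  ∫_0^4 -11*x^6 dx = -180224/7;
    ∫_0^4 10*x^5 dx = 20480/3;  ∫_0^4 -5*x^4 dx = -1024;  ∫_0^4 19*x^2 dx = 1216/3;
    ∫_0^4 -6*x dx = -48;  ∫_0^4 9 dx = 36.
  Sum: 1048576/9 − 32768 − 180224/7 + 20480/3 − 1024 + 1216/3 − 48 + 36 = 4043980/63.
  ∫_0^4 u'(x)^2 dx = ∫_0^4 (64*x^6 - 48*x^5 - 87*x^4 + 52*x^3 + 30*x^2 - 12*x + 1) dx. Term by term:
    ∫_0^4 64*x^6 dx = 1048576/7;  ∫_0^4 -48*x^5 dx = -32768;  ∫_0^4 -87*x^4 dx = -89088/5;
    ∫_0^4 52*x^3 dx = 3328;  ∫_0^4 30*x^2 dx = 640;  ∫_0^4 -12*x dx = -96;
    ∫_0^4 1 dx = 4.
  Sum: 1048576/7 − 32768 − 89088/5 + 3328 + 640 − 96 + 4 = 3608044/35.
Adding: ||u||_{H^1}^2 = 4043980/63 + 3608044/35 = 52692296/315.


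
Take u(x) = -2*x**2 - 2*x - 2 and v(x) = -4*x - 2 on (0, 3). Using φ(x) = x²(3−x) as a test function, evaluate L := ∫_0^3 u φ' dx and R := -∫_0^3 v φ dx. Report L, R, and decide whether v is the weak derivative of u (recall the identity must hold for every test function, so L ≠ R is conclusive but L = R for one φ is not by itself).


LHS = 621/10, RHS = 621/10. Yes, v = u' weakly.

u(x) = -2*x**2 - 2*x - 2, classical derivative u'(x) = -4*x - 2.
φ(x) = x²(3−x), so φ'(x) = 3*x*(2 - x).
Note φ(0) = φ(3) = 0, so the boundary term u·φ vanishes.
LHS = ∫_0^3 u(x) φ'(x) dx = ∫_0^3 (6*x^4 - 6*x^3 - 6*x^2 - 12*x) dx. Term by term:
  ∫_0^3 6*x^4 dx = 1458/5;  ∫_0^3 -6*x^3 dx = -243/2;  ∫_0^3 -6*x^2 dx = -54;
  ∫_0^3 -12*x dx = -54.
Sum: 1458/5 − 243/2 − 54 − 54 = 621/10.
So LHS = 621/10.
∫_0^3 v(x) φ(x) dx = ∫_0^3 (4*x^4 - 10*x^3 - 6*x^2) dx. Term by term:
  ∫_0^3 4*x^4 dx = 972/5;  ∫_0^3 -10*x^3 dx = -405/2;  ∫_0^3 -6*x^2 dx = -54.
Sum: 972/5 − 405/2 − 54 = -621/10.
So RHS = -∫_0^3 v(x) φ(x) dx = 621/10.
LHS = RHS, so the identity holds for this test φ.
Moreover u is smooth here and v(x) = u'(x) = -4*x - 2 pointwise, so the identity holds for every test function. Hence v is the weak derivative of u.


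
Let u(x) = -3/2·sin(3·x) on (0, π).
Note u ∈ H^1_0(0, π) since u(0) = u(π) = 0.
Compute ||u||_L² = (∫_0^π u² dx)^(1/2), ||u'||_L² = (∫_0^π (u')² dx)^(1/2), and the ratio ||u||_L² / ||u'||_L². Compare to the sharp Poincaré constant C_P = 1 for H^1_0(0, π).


||u||_L² / ||u'||_L² = 1/3 < C_P = 1.

u(x) = -3/2·sin(3·x), so u'(x) = -9*cos(3*x)/2.
Writing u(x) = A·sin(kπx/L) with A = -3/2 and k = 3, use ∫_0^L sin²(kπx/L) dx = L/2 and ∫_0^L cos²(kπx/L) dx = L/2.
u² = 9/4·sin²(3·x) and (u')² = 81/4·cos²(3·x), and each of sin², cos² integrates to L/2 = π/2 over (0, π).
∫_0^π u² dx = 9*π/8, so ||u||_L² = 3*sqrt(2)*sqrt(π)/4.
∫_0^π (u')² dx = 81*π/8, so ||u'||_L² = 9*sqrt(2)*sqrt(π)/4.
Ratio ||u||_L² / ||u'||_L² = 1/3.
Sharp Poincaré constant on H^1_0(0, π) is C_P = L/π = 1, achieved by sin(x).
This is the k = 3 harmonic; the ratio L/(kπ) is strictly less than C_P = L/π, consistent with the sharp inequality ||u||_L² ≤ C_P ||u'||_L².


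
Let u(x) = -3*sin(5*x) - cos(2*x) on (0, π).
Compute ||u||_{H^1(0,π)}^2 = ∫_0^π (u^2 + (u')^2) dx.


||u||_{H^1(0,π)}^2 = 100/7 + 239*π/2

u'(x) = 2*sin(2*x) - 15*cos(5*x).
Expand u² and (u')² and integrate term by term on (0, π), using: for integers n ≥ 1, ∫_0^π sin²(nx) dx = ∫_0^π cos²(nx) dx = π/2; for n ≠ n', ∫_0^π sin(nx)sin(n'x) dx = ∫_0^π cos(nx)cos(n'x) dx = 0; and by product-to-sum, ∫_0^π sin(nx)cos(n'x) dx = ½∫_0^π [sin((n+n')x) + sin((n−n')x)] dx, which is 0 when n+n' is even and 2n/(n²−n'²) when n+n' is odd (it need not vanish on (0, π)).
  u² squared terms: (-1)²·∫cos(2x)² dx = 1·π/2 = π/2;  (-3)²·∫sin(5x)² dx = 9·π/2 = 9*π/2.
  u² cross terms: 2·(-1)·(-3)·∫cos(2x)·sin(5x) dx = 6·(10/21) = 20/7.
  So ∫_0^π u² dx = π/2 + 9*π/2 + 20/7 = 20/7 + 5*π.
  (u')² squared terms: (-15)²·∫cos(5x)² dx = 225·π/2 = 225*π/2;  (2)²·∫sin(2x)² dx = 4·π/2 = 2*π.
  (u')² cross terms: 2·(-15)·(2)·∫cos(5x)·sin(2x) dx = -60·(-4/21) = 80/7.
  So ∫_0^π (u')² dx = 225*π/2 + 2*π + 80/7 = 80/7 + 229*π/2.
||u||_{H^1}^2 = (20/7 + 5*π) + (80/7 + 229*π/2) = 100/7 + 239*π/2.


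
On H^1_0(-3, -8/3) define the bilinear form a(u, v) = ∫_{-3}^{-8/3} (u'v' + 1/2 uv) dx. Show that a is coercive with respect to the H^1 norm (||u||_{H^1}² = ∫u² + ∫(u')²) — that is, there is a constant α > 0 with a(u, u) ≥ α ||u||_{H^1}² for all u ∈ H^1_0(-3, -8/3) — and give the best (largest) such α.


α = (1 + 18*π^2)/(2*(1 + 9*π^2))

Coercivity of a(·,·) on H^1_0(-3, -8/3) means a(u, u) ≥ α ||u||_{H^1}² for every u ∈ H^1_0.
The interval has length L = 1/3, and Poincaré/coercivity depend only on L. Here a(u, u) = ∫(u')² + (1/2)·∫u².
Here 0 < c = 1/2 < 1. The condition a(u,u) ≥ α||u||_{H^1}² reads (1−α)∫(u')² ≥ (α−c)∫u². Any admissible α is ≤ 1 (rapidly oscillating u have ∫u²/∫(u')² → 0), and α = 1 would force 0 ≥ (1−c)∫u², impossible since c < 1; so 1−α > 0. By the sharp Poincaré inequality on H^1_0 of an interval of length L, ∫(u')² ≥ (π/L)²∫u² with equality for the first sine mode sin(π(x−x₀)/L) (x₀ the left endpoint), so the inequality holds for all u iff (1−α)(π/L)² ≥ α − c, i.e. α ≤ ((π/L)² + c)/((π/L)² + 1) = (1 + c(L/π)²)/(1 + (L/π)²). With (π/L)² = 9*π^2 and c = 1/2, the largest admissible constant is α = ((π/L)² + c)/((π/L)² + 1).
Simplifying, α = (1 + 18*π^2)/(2*(1 + 9*π^2)).


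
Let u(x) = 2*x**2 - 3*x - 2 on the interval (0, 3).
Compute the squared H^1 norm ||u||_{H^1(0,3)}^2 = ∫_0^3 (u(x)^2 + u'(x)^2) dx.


||u||_{H^1}^2 = 447/5

The H^1 norm (squared) on an interval (0, L) is
  ||u||_{H^1}^2 = ∫_0^L u(x)^2 dx + ∫_0^L u'(x)^2 dx.
Compute u'(x) = 4*x - 3.
Then u(x)^2 = 4*x**4 - 12*x**3 + x**2 + 12*x + 4 and u'(x)^2 = 16*x**2 - 24*x + 9.
Integrate each monomial from 0 to 3 using ∫_0^3 c·x^n dx = c·3^(n+1)/(n+1):
  ∫_0^3 u(x)^2 dx = ∫_0^3 (4*x^4 - 12*x^3 + x^2 + 12*x + 4) dx. Term by term:
    ∫_0^3 4*x^4 dx = 972/5;  ∫_0^3 -12*x^3 dx = -243;  ∫_0^3 x^2 dx = 9;
    ∫_0^3 12*x dx = 54;  ∫_0^3 4 dx = 12.
  Sum: 972/5 − 243 + 9 + 54 + 12 = 132/5.
  ∫_0^3 u'(x)^2 dx = ∫_0^3 (16*x^2 - 24*x + 9) dx. Term by term:
    ∫_0^3 16*x^2 dx = 144;  ∫_0^3 -24*x dx = -108;  ∫_0^3 9 dx = 27.
  Sum: 144 − 108 + 27 = 63.
Adding: ||u||_{H^1}^2 = 132/5 + 63 = 447/5.


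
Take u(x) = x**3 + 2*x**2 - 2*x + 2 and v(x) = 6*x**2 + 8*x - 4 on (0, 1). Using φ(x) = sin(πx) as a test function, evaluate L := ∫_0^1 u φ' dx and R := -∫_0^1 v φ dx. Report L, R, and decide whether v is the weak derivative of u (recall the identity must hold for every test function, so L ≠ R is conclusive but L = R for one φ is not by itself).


LHS = -3/π + 12/π^3, RHS = -6/π + 24/π^3. No, v is not the weak derivative of u.

u(x) = x**3 + 2*x**2 - 2*x + 2, classical derivative u'(x) = 3*x**2 + 4*x - 2.
φ(x) = sin(πx), so φ'(x) = π*cos(π*x).
Note φ(0) = φ(1) = 0, so the boundary term u·φ vanishes.
LHS = ∫_0^1 u(x) φ'(x) dx = ∫_0^1 (π*x^3*cos(π*x) + 2*π*x^2*cos(π*x) - 2*π*x*cos(π*x) + 2*π*cos(π*x)) dx. Term by term:
  ∫_0^1 2*π*cos(π*x) dx = 0;  ∫_0^1 π*x^3*cos(π*x) dx = -3/π + 12/π^3;  ∫_0^1 -2*π*x*cos(π*x) dx = 4/π;
  ∫_0^1 2*π*x^2*cos(π*x) dx = -4/π.
Sum: 0 + -3/π + 12/π^3 + 4/π − 4/π = -3/π + 12/π^3.
So LHS = -3/π + 12/π^3.
∫_0^1 v(x) φ(x) dx = ∫_0^1 (6*x^2*sin(π*x) + 8*x*sin(π*x) - 4*sin(π*x)) dx. Term by term:
  ∫_0^1 -4*sin(π*x) dx = -8/π;  ∫_0^1 6*x^2*sin(π*x) dx = -24/π^3 + 6/π;  ∫_0^1 8*x*sin(π*x) dx = 8/π.
Sum: -8/π + -24/π^3 + 6/π + 8/π = -24/π^3 + 6/π.
So RHS = -∫_0^1 v(x) φ(x) dx = -6/π + 24/π^3.
LHS − RHS = -12/π^3 + 3/π ≠ 0, so the identity fails.
(For a valid weak derivative the identity must hold for EVERY test function, in particular this one. The failure shows v is NOT the weak derivative of u.)
Correct weak derivative would be u'(x) = 3*x**2 + 4*x - 2.


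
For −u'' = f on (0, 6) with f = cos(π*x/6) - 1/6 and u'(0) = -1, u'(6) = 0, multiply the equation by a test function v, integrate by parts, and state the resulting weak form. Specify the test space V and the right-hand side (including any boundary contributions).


V = H^1(0, 6) (v unrestricted at boundary; u is determined up to an additive constant); weak form: ∫_0^6 u'v' dx = ∫_0^6 (cos(π*x/6) - 1/6) v dx + v(0) for all v ∈ V.

Multiply both sides by a test function v and integrate from 0 to 6:
  ∫_0^6 −u''(x) v(x) dx = ∫_0^6 f(x) v(x) dx.
Integrate the LHS by parts once:
  ∫_0^6 −u'' v dx = −[u'(x) v(x)]_0^6 + ∫_0^6 u'(x) v'(x) dx.
Thus ∫_0^6 u'(x) v'(x) dx = ∫_0^6 f(x) v(x) dx + [u'(x) v(x)]_0^6.
Choose V so that boundary terms are either known or forced to vanish.
u has inhomogeneous Neumann u'(0) = -1, u'(6) = 0. [u' v]_0^6 = (0)·v(6) − (-1)·v(0) = v(0). Take V = H^1(0, 6); boundary term becomes part of RHS.
Weak formulation: find u (satisfying any essential BC) such that ∫_0^6 u'(x) v'(x) dx = ∫_0^6 f v dx + v(0) for all v ∈ V (Neumann data are natural BCs: they enter the RHS as boundary terms).
Substituting f(x) = cos(π*x/6) - 1/6, the right-hand side is ∫_0^6 (cos(π*x/6) - 1/6) v dx + v(0).
Compatibility check (pure Neumann): taking v ≡ 1 ∈ V gives 0 = ∫_0^6 f dx + (0) − (-1), i.e. ∫_0^6 f dx must equal u'(0) − u'(6) = -1. Indeed ∫_0^6 (cos(π*x/6) - 1/6) dx = -1, so the data are compatible. The solution is then unique only up to an additive constant (fix it e.g. by requiring ∫_0^6 u dx = 0).


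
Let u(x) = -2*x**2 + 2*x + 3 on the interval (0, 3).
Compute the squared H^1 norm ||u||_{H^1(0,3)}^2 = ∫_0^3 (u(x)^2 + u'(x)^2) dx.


||u||_{H^1}^2 = 627/5

The H^1 norm (squared) on an interval (0, L) is
  ||u||_{H^1}^2 = ∫_0^L u(x)^2 dx + ∫_0^L u'(x)^2 dx.
Compute u'(x) = 2 - 4*x.
Then u(x)^2 = 4*x**4 - 8*x**3 - 8*x**2 + 12*x + 9 and u'(x)^2 = 16*x**2 - 16*x + 4.
Integrate each monomial from 0 to 3 using ∫_0^3 c·x^n dx = c·3^(n+1)/(n+1):
  ∫_0^3 u(x)^2 dx = ∫_0^3 (4*x^4 - 8*x^3 - 8*x^2 + 12*x + 9) dx. Term by term:
    ∫_0^3 4*x^4 dx = 972/5;  ∫_0^3 -8*x^3 dx = -162;  ∫_0^3 -8*x^2 dx = -72;
    ∫_0^3 12*x dx = 54;  ∫_0^3 9 dx = 27.
  Sum: 972/5 − 162 − 72 + 54 + 27 = 207/5.
  ∫_0^3 u'(x)^2 dx = ∫_0^3 (16*x^2 - 16*x + 4) dx. Term by term:
    ∫_0^3 16*x^2 dx = 144;  ∫_0^3 -16*x dx = -72;  ∫_0^3 4 dx = 12.
  Sum: 144 − 72 + 12 = 84.
Adding: ||u||_{H^1}^2 = 207/5 + 84 = 627/5.


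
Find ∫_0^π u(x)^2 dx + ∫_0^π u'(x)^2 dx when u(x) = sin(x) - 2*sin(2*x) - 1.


||u||_{H^1(0,π)}^2 = -4 + 12*π

u'(x) = cos(x) - 4*cos(2*x).
Expand u² and (u')² and integrate term by term on (0, π), using: for integers n ≥ 1, ∫_0^π sin²(nx) dx = ∫_0^π cos²(nx) dx = π/2; for n ≠ n', ∫_0^π sin(nx)sin(n'x) dx = ∫_0^π cos(nx)cos(n'x) dx = 0; and by product-to-sum, ∫_0^π sin(nx)cos(n'x) dx = ½∫_0^π [sin((n+n')x) + sin((n−n')x)] dx, which is 0 when n+n' is even and 2n/(n²−n'²) when n+n' is odd (it need not vanish on (0, π)). For the constant mode: ∫_0^π 1 dx = π, ∫_0^π cos(nx) dx = 0, ∫_0^π sin(nx) dx = (1−(−1)^n)/n.
  u² squared terms: (-1)²·∫1 dx = 1·π = π;  (-2)²·∫sin(2x)² dx = 4·π/2 = 2*π;  (1)²·∫sin(x)² dx = 1·π/2 = π/2.
  u² cross terms: 2·(-1)·(-2)·∫1·sin(2x) dx = 4·(0) = 0;  2·(-1)·(1)·∫1·sin(x) dx = -2·(2) = -4;  2·(-2)·(1)·∫sin(2x)·sin(x) dx = -4·(0) = 0.
  So ∫_0^π u² dx = π + 2*π + π/2 + 0 − 4 + 0 = -4 + 7*π/2.
  (u')² squared terms: (-4)²·∫cos(2x)² dx = 16·π/2 = 8*π;  (1)²·∫cos(x)² dx = 1·π/2 = π/2.
  (u')² cross terms: 2·(-4)·(1)·∫cos(2x)·cos(x) dx = -8·(0) = 0.
  So ∫_0^π (u')² dx = 8*π + π/2 + 0 = 17*π/2.
||u||_{H^1}^2 = (-4 + 7*π/2) + (17*π/2) = -4 + 12*π.


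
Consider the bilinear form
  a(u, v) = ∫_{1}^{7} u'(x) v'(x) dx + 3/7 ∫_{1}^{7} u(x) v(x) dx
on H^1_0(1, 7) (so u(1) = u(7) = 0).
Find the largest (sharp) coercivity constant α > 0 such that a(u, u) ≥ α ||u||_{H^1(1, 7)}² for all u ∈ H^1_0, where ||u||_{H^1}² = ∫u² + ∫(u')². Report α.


α = (π^2 + 108/7)/(π^2 + 36)

Coercivity of a(·,·) on H^1_0(1, 7) means a(u, u) ≥ α ||u||_{H^1}² for every u ∈ H^1_0.
The interval has length L = 6, and Poincaré/coercivity depend only on L. Here a(u, u) = ∫(u')² + (3/7)·∫u².
Here 0 < c = 3/7 < 1. The condition a(u,u) ≥ α||u||_{H^1}² reads (1−α)∫(u')² ≥ (α−c)∫u². Any admissible α is ≤ 1 (rapidly oscillating u have ∫u²/∫(u')² → 0), and α = 1 would force 0 ≥ (1−c)∫u², impossible since c < 1; so 1−α > 0. By the sharp Poincaré inequality on H^1_0 of an interval of length L, ∫(u')² ≥ (π/L)²∫u² with equality for the first sine mode sin(π(x−x₀)/L) (x₀ the left endpoint), so the inequality holds for all u iff (1−α)(π/L)² ≥ α − c, i.e. α ≤ ((π/L)² + c)/((π/L)² + 1) = (1 + c(L/π)²)/(1 + (L/π)²). With (π/L)² = π^2/36 and c = 3/7, the largest admissible constant is α = ((π/L)² + c)/((π/L)² + 1).
Simplifying, α = (π^2 + 108/7)/(π^2 + 36).


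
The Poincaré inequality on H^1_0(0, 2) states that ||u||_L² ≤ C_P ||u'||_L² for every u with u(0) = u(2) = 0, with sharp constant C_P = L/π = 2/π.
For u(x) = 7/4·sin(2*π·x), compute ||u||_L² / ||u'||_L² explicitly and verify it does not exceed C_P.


||u||_L² / ||u'||_L² = 1/(2*π) < C_P = 2/π.

u(x) = 7/4·sin(2*π·x), so u'(x) = 7*π*cos(2*π*x)/2.
Writing u(x) = A·sin(kπx/L) with A = 7/4 and k = 4, use ∫_0^L sin²(kπx/L) dx = L/2 and ∫_0^L cos²(kπx/L) dx = L/2.
u² = 49/16·sin²(2*π·x) and (u')² = 49*π^2/4·cos²(2*π·x), and each of sin², cos² integrates to L/2 = 1 over (0, 2).
∫_0^2 u² dx = 49/16, so ||u||_L² = 7/4.
∫_0^2 (u')² dx = 49*π^2/4, so ||u'||_L² = 7*π/2.
Ratio ||u||_L² / ||u'||_L² = 1/(2*π).
Sharp Poincaré constant on H^1_0(0, 2) is C_P = L/π = 2/π, achieved by sin(π/2·x).
This is the k = 4 harmonic; the ratio L/(kπ) is strictly less than C_P = L/π, consistent with the sharp inequality ||u||_L² ≤ C_P ||u'||_L².


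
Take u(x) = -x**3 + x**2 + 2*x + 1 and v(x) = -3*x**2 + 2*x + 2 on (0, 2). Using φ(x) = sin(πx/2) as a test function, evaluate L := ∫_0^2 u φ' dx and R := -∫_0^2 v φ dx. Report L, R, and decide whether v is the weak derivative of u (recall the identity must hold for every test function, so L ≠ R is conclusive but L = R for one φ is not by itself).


LHS = -96/π^3 + 8/π, RHS = -96/π^3 + 8/π. Yes, v = u' weakly.

u(x) = -x**3 + x**2 + 2*x + 1, classical derivative u'(x) = -3*x**2 + 2*x + 2.
φ(x) = sin(πx/2), so φ'(x) = π*cos(π*x/2)/2.
Note φ(0) = φ(2) = 0, so the boundary term u·φ vanishes.
LHS = ∫_0^2 u(x) φ'(x) dx = ∫_0^2 (-π*x^3*cos(π*x/2)/2 + π*x^2*cos(π*x/2)/2 + π*x*cos(π*x/2) + π*cos(π*x/2)/2) dx. Term by term:
  ∫_0^2 π*cos(π*x/2)/2 dx = 0;  ∫_0^2 π*x*cos(π*x/2) dx = -8/π;  ∫_0^2 π*x^2*cos(π*x/2)/2 dx = -8/π;
  ∫_0^2 -π*x^3*cos(π*x/2)/2 dx = -96/π^3 + 24/π.
Sum: 0 − 8/π − 8/π + -96/π^3 + 24/π = -96/π^3 + 8/π.
So LHS = -96/π^3 + 8/π.
∫_0^2 v(x) φ(x) dx = ∫_0^2 (-3*x^2*sin(π*x/2) + 2*x*sin(π*x/2) + 2*sin(π*x/2)) dx. Term by term:
  ∫_0^2 2*sin(π*x/2) dx = 8/π;  ∫_0^2 -3*x^2*sin(π*x/2) dx = -24/π + 96/π^3;  ∫_0^2 2*x*sin(π*x/2) dx = 8/π.
Sum: 8/π + -24/π + 96/π^3 + 8/π = -8/π + 96/π^3.
So RHS = -∫_0^2 v(x) φ(x) dx = -96/π^3 + 8/π.
LHS = RHS, so the identity holds for this test φ.
Moreover u is smooth here and v(x) = u'(x) = -3*x**2 + 2*x + 2 pointwise, so the identity holds for every test function. Hence v is the weak derivative of u.


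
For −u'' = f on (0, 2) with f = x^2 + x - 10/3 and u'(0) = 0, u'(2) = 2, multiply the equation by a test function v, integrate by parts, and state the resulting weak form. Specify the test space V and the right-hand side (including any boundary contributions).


V = H^1(0, 2) (v unrestricted at boundary; u is determined up to an additive constant); weak form: ∫_0^2 u'v' dx = ∫_0^2 (x^2 + x - 10/3) v dx + 2·v(2) for all v ∈ V.

Multiply both sides by a test function v and integrate from 0 to 2:
  ∫_0^2 −u''(x) v(x) dx = ∫_0^2 f(x) v(x) dx.
Integrate the LHS by parts once:
  ∫_0^2 −u'' v dx = −[u'(x) v(x)]_0^2 + ∫_0^2 u'(x) v'(x) dx.
Thus ∫_0^2 u'(x) v'(x) dx = ∫_0^2 f(x) v(x) dx + [u'(x) v(x)]_0^2.
Choose V so that boundary terms are either known or forced to vanish.
u has inhomogeneous Neumann u'(0) = 0, u'(2) = 2. [u' v]_0^2 = (2)·v(2) − (0)·v(0) = 2·v(2). Take V = H^1(0, 2); boundary term becomes part of RHS.
Weak formulation: find u (satisfying any essential BC) such that ∫_0^2 u'(x) v'(x) dx = ∫_0^2 f v dx + 2·v(2) for all v ∈ V (Neumann data are natural BCs: they enter the RHS as boundary terms).
Substituting f(x) = x^2 + x - 10/3, the right-hand side is ∫_0^2 (x^2 + x - 10/3) v dx + 2·v(2).
Compatibility check (pure Neumann): taking v ≡ 1 ∈ V gives 0 = ∫_0^2 f dx + (2) − (0), i.e. ∫_0^2 f dx must equal u'(0) − u'(2) = -2. Indeed ∫_0^2 (x^2 + x - 10/3) dx = -2, so the data are compatible. The solution is then unique only up to an additive constant (fix it e.g. by requiring ∫_0^2 u dx = 0).


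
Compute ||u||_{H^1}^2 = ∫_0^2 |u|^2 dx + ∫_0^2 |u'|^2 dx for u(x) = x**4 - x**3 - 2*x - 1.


||u||_{H^1}^2 = 25246/315

The H^1 norm (squared) on an interval (0, L) is
  ||u||_{H^1}^2 = ∫_0^L u(x)^2 dx + ∫_0^L u'(x)^2 dx.
Compute u'(x) = 4*x**3 - 3*x**2 - 2.
Then u(x)^2 = x**8 - 2*x**7 + x**6 - 4*x**5 + 2*x**4 + 2*x**3 + 4*x**2 + 4*x + 1 and u'(x)^2 = 16*x**6 - 24*x**5 + 9*x**4 - 16*x**3 + 12*x**2 + 4.
Integrate each monomial from 0 to 2 using ∫_0^2 c·x^n dx = c·2^(n+1)/(n+1):
  ∫_0^2 u(x)^2 dx = ∫_0^2 (x^8 - 2*x^7 + x^6 - 4*x^5 + 2*x^4 + 2*x^3 + 4*x^2 + 4*x + 1) dx. Term by term:
    ∫_0^2 x^8 dx = 512/9;  ∫_0^2 -2*x^7 dx = -64;  ∫_0^2 x^6 dx = 128/7;
    ∫_0^2 -4*x^5 dx = -128/3;  ∫_0^2 2*x^4 dx = 64/5;  ∫_0^2 2*x^3 dx = 8;
    ∫_0^2 4*x^2 dx = 32/3;  ∫_0^2 4*x dx = 8;  ∫_0^2 1 dx = 2.
  Sum: 512/9 − 64 + 128/7 − 128/3 + 64/5 + 8 + 32/3 + 8 + 2 = 3142/315.
  ∫_0^2 u'(x)^2 dx = ∫_0^2 (16*x^6 - 24*x^5 + 9*x^4 - 16*x^3 + 12*x^2 + 4) dx. Term by term:
    ∫_0^2 16*x^6 dx = 2048/7;  ∫_0^2 -24*x^5 dx = -256;  ∫_0^2 9*x^4 dx = 288/5;
    ∫_0^2 -16*x^3 dx = -64;  ∫_0^2 12*x^2 dx = 32;  ∫_0^2 4 dx = 8.
  Sum: 2048/7 − 256 + 288/5 − 64 + 32 + 8 = 2456/35.
Adding: ||u||_{H^1}^2 = 3142/315 + 2456/35 = 25246/315.


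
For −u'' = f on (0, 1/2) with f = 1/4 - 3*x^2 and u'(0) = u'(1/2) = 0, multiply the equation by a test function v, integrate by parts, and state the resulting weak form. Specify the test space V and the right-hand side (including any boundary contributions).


V = H^1(0, 1/2) (no boundary constraint on v; u is determined up to an additive constant); weak form: ∫_0^1/2 u'v' dx = ∫_0^1/2 (1/4 - 3*x^2) v dx for all v ∈ V.

Multiply both sides by a test function v and integrate from 0 to 1/2:
  ∫_0^1/2 −u''(x) v(x) dx = ∫_0^1/2 f(x) v(x) dx.
Integrate the LHS by parts once:
  ∫_0^1/2 −u'' v dx = −[u'(x) v(x)]_0^1/2 + ∫_0^1/2 u'(x) v'(x) dx.
Thus ∫_0^1/2 u'(x) v'(x) dx = ∫_0^1/2 f(x) v(x) dx + [u'(x) v(x)]_0^1/2.
Choose V so that boundary terms are either known or forced to vanish.
u has homogeneous Neumann: u'(0) = u'(1/2) = 0. So [u' v]_0^1/2 = 0·v(1/2) − 0·v(0) = 0 for any v; take V = H^1(0, 1/2).
Weak formulation: find u (satisfying any essential BC) such that ∫_0^1/2 u'(x) v'(x) dx = ∫_0^1/2 f v dx for all v ∈ V (homogeneous Neumann, so boundary terms vanish).
Substituting f(x) = 1/4 - 3*x^2, the right-hand side is ∫_0^1/2 (1/4 - 3*x^2) v dx.
Compatibility check (pure Neumann): taking v ≡ 1 ∈ V gives 0 = ∫_0^1/2 f dx + (0) − (0), i.e. ∫_0^1/2 f dx must equal u'(0) − u'(1/2) = 0. Indeed ∫_0^1/2 (1/4 - 3*x^2) dx = 0, so the data are compatible. The solution is then unique only up to an additive constant (fix it e.g. by requiring ∫_0^1/2 u dx = 0).


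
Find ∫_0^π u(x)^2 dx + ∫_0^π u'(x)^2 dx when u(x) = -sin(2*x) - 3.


||u||_{H^1(0,π)}^2 = 23*π/2

u'(x) = -2*cos(2*x).
Expand u² and (u')² and integrate term by term on (0, π), using: for integers n ≥ 1, ∫_0^π sin²(nx) dx = ∫_0^π cos²(nx) dx = π/2; for n ≠ n', ∫_0^π sin(nx)sin(n'x) dx = ∫_0^π cos(nx)cos(n'x) dx = 0; and by product-to-sum, ∫_0^π sin(nx)cos(n'x) dx = ½∫_0^π [sin((n+n')x) + sin((n−n')x)] dx, which is 0 when n+n' is even and 2n/(n²−n'²) when n+n' is odd (it need not vanish on (0, π)). For the constant mode: ∫_0^π 1 dx = π, ∫_0^π cos(nx) dx = 0, ∫_0^π sin(nx) dx = (1−(−1)^n)/n.
  u² squared terms: (-3)²·∫1 dx = 9·π = 9*π;  (-1)²·∫sin(2x)² dx = 1·π/2 = π/2.
  u² cross terms: 2·(-3)·(-1)·∫1·sin(2x) dx = 6·(0) = 0.
  So ∫_0^π u² dx = 9*π + π/2 + 0 = 19*π/2.
  (u')² squared terms: (-2)²·∫cos(2x)² dx = 4·π/2 = 2*π.
  So ∫_0^π (u')² dx = 2*π.
||u||_{H^1}^2 = (19*π/2) + (2*π) = 23*π/2.


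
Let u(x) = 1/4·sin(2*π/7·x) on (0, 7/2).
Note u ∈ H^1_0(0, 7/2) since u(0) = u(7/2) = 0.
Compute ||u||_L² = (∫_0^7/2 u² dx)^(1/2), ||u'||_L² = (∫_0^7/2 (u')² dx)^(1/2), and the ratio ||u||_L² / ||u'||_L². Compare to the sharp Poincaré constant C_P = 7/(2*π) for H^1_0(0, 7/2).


||u||_L² / ||u'||_L² = 7/(2*π) = C_P.

u(x) = 1/4·sin(2*π/7·x), so u'(x) = π*cos(2*π*x/7)/14.
Writing u(x) = A·sin(kπx/L) with A = 1/4 and k = 1, use ∫_0^L sin²(kπx/L) dx = L/2 and ∫_0^L cos²(kπx/L) dx = L/2.
u² = 1/16·sin²(2*π/7·x) and (u')² = π^2/196·cos²(2*π/7·x), and each of sin², cos² integrates to L/2 = 7/4 over (0, 7/2).
∫_0^7/2 u² dx = 7/64, so ||u||_L² = sqrt(7)/8.
∫_0^7/2 (u')² dx = π^2/112, so ||u'||_L² = sqrt(7)*π/28.
Ratio ||u||_L² / ||u'||_L² = 7/(2*π).
Sharp Poincaré constant on H^1_0(0, 7/2) is C_P = L/π = 7/(2*π), achieved by sin(2*π/7·x).
This is the k = 1 eigenfunction (up to amplitude), so the ratio equals the sharp Poincaré constant exactly.


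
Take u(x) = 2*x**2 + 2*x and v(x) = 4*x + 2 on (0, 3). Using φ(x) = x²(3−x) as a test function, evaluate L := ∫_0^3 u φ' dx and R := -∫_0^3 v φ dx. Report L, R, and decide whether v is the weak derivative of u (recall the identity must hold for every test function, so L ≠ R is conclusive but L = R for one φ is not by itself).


LHS = -621/10, RHS = -621/10. Yes, v = u' weakly.

u(x) = 2*x**2 + 2*x, classical derivative u'(x) = 4*x + 2.
φ(x) = x²(3−x), so φ'(x) = 3*x*(2 - x).
Note φ(0) = φ(3) = 0, so the boundary term u·φ vanishes.
LHS = ∫_0^3 u(x) φ'(x) dx = ∫_0^3 (-6*x^4 + 6*x^3 + 12*x^2) dx. Term by term:
  ∫_0^3 -6*x^4 dx = -1458/5;  ∫_0^3 6*x^3 dx = 243/2;  ∫_0^3 12*x^2 dx = 108.
Sum: -1458/5 + 243/2 + 108 = -621/10.
So LHS = -621/10.
∫_0^3 v(x) φ(x) dx = ∫_0^3 (-4*x^4 + 10*x^3 + 6*x^2) dx. Term by term:
  ∫_0^3 -4*x^4 dx = -972/5;  ∫_0^3 10*x^3 dx = 405/2;  ∫_0^3 6*x^2 dx = 54.
Sum: -972/5 + 405/2 + 54 = 621/10.
So RHS = -∫_0^3 v(x) φ(x) dx = -621/10.
LHS = RHS, so the identity holds for this test φ.
Moreover u is smooth here and v(x) = u'(x) = 4*x + 2 pointwise, so the identity holds for every test function. Hence v is the weak derivative of u.


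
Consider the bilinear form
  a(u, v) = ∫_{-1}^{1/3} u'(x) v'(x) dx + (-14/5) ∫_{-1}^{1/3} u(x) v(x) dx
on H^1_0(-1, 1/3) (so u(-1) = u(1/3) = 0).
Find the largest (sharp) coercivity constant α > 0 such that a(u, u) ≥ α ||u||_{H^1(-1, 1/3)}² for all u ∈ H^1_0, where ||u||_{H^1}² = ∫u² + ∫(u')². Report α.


α = (-224 + 45*π^2)/(5*(16 + 9*π^2))

Coercivity of a(·,·) on H^1_0(-1, 1/3) means a(u, u) ≥ α ||u||_{H^1}² for every u ∈ H^1_0.
The interval has length L = 4/3, and Poincaré/coercivity depend only on L. Here a(u, u) = ∫(u')² + (-14/5)·∫u².
Here c = -14/5 < 0 with |c| < (π/L)² = 9*π^2/16, so coercivity still holds. The condition a(u,u) ≥ α||u||_{H^1}² reads (1−α)∫(u')² ≥ (α−c)∫u². Any admissible α is ≤ 1 (rapidly oscillating u have ∫u²/∫(u')² → 0), and α = 1 would force 0 ≥ (1−c)∫u², impossible since c < 1; so 1−α > 0. By the sharp Poincaré inequality on H^1_0 of an interval of length L, ∫(u')² ≥ (π/L)²∫u² with equality for the first sine mode sin(π(x−x₀)/L) (x₀ the left endpoint), so the inequality holds for all u iff (1−α)(π/L)² ≥ α − c, i.e. α ≤ ((π/L)² + c)/((π/L)² + 1) = (1 + c(L/π)²)/(1 + (L/π)²). (Direct route, valid since c ≤ 0: Poincaré gives c∫u² ≥ c(L/π)²∫(u')², so a(u,u) ≥ (1 + c(L/π)²)∫(u')², while ||u||_{H^1}² ≤ (1 + (L/π)²)∫(u')²; dividing yields the same α.) With (π/L)² = 9*π^2/16 and c = -14/5, the largest admissible constant is α = ((π/L)² + c)/((π/L)² + 1).
Simplifying, α = (-224 + 45*π^2)/(5*(16 + 9*π^2)).


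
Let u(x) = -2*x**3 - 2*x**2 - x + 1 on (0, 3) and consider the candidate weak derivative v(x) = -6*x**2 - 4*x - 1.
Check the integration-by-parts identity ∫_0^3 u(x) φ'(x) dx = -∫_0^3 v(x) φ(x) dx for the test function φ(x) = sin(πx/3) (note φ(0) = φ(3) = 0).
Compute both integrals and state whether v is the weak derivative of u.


LHS = -648/π^3 + 204/π, RHS = -648/π^3 + 204/π. Yes, v = u' weakly.

u(x) = -2*x**3 - 2*x**2 - x + 1, classical derivative u'(x) = -6*x**2 - 4*x - 1.
φ(x) = sin(πx/3), so φ'(x) = π*cos(π*x/3)/3.
Note φ(0) = φ(3) = 0, so the boundary term u·φ vanishes.
LHS = ∫_0^3 u(x) φ'(x) dx = ∫_0^3 (-2*π*x^3*cos(π*x/3)/3 - 2*π*x^2*cos(π*x/3)/3 - π*x*cos(π*x/3)/3 + π*cos(π*x/3)/3) dx. Term by term:
  ∫_0^3 π*cos(π*x/3)/3 dx = 0;  ∫_0^3 -2*π*x^2*cos(π*x/3)/3 dx = 36/π;  ∫_0^3 -2*π*x^3*cos(π*x/3)/3 dx = -648/π^3 + 162/π;
  ∫_0^3 -π*x*cos(π*x/3)/3 dx = 6/π.
Sum: 0 + 36/π + -648/π^3 + 162/π + 6/π = -648/π^3 + 204/π.
So LHS = -648/π^3 + 204/π.
∫_0^3 v(x) φ(x) dx = ∫_0^3 (-6*x^2*sin(π*x/3) - 4*x*sin(π*x/3) - sin(π*x/3)) dx. Term by term:
  ∫_0^3 -sin(π*x/3) dx = -6/π;  ∫_0^3 -6*x^2*sin(π*x/3) dx = -162/π + 648/π^3;  ∫_0^3 -4*x*sin(π*x/3) dx = -36/π.
Sum: -6/π + -162/π + 648/π^3 − 36/π = -204/π + 648/π^3.
So RHS = -∫_0^3 v(x) φ(x) dx = -648/π^3 + 204/π.
LHS = RHS, so the identity holds for this test φ.
Moreover u is smooth here and v(x) = u'(x) = -6*x**2 - 4*x - 1 pointwise, so the identity holds for every test function. Hence v is the weak derivative of u.


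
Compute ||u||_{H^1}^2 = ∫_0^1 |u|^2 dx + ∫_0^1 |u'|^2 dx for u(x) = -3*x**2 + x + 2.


||u||_{H^1}^2 = 289/30

The H^1 norm (squared) on an interval (0, L) is
  ||u||_{H^1}^2 = ∫_0^L u(x)^2 dx + ∫_0^L u'(x)^2 dx.
Compute u'(x) = 1 - 6*x.
Then u(x)^2 = 9*x**4 - 6*x**3 - 11*x**2 + 4*x + 4 and u'(x)^2 = 36*x**2 - 12*x + 1.
Integrate each monomial from 0 to 1 using ∫_0^1 c·x^n dx = c·1^(n+1)/(n+1):
  ∫_0^1 u(x)^2 dx = ∫_0^1 (9*x^4 - 6*x^3 - 11*x^2 + 4*x + 4) dx. Term by term:
    ∫_0^1 9*x^4 dx = 9/5;  ∫_0^1 -6*x^3 dx = -3/2;  ∫_0^1 -11*x^2 dx = -11/3;
    ∫_0^1 4*x dx = 2;  ∫_0^1 4 dx = 4.
  Sum: 9/5 − 3/2 − 11/3 + 2 + 4 = 79/30.
  ∫_0^1 u'(x)^2 dx = ∫_0^1 (36*x^2 - 12*x + 1) dx. Term by term:
    ∫_0^1 36*x^2 dx = 12;  ∫_0^1 -12*x dx = -6;  ∫_0^1 1 dx = 1.
  Sum: 12 − 6 + 1 = 7.
Adding: ||u||_{H^1}^2 = 79/30 + 7 = 289/30.


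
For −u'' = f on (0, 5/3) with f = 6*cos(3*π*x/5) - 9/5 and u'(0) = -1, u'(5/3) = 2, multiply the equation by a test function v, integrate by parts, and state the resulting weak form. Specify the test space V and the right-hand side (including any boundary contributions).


V = H^1(0, 5/3) (v unrestricted at boundary; u is determined up to an additive constant); weak form: ∫_0^5/3 u'v' dx = ∫_0^5/3 (6*cos(3*π*x/5) - 9/5) v dx + 2·v(5/3) + v(0) for all v ∈ V.

Multiply both sides by a test function v and integrate from 0 to 5/3:
  ∫_0^5/3 −u''(x) v(x) dx = ∫_0^5/3 f(x) v(x) dx.
Integrate the LHS by parts once:
  ∫_0^5/3 −u'' v dx = −[u'(x) v(x)]_0^5/3 + ∫_0^5/3 u'(x) v'(x) dx.
Thus ∫_0^5/3 u'(x) v'(x) dx = ∫_0^5/3 f(x) v(x) dx + [u'(x) v(x)]_0^5/3.
Choose V so that boundary terms are either known or forced to vanish.
u has inhomogeneous Neumann u'(0) = -1, u'(5/3) = 2. [u' v]_0^5/3 = (2)·v(5/3) − (-1)·v(0) = 2·v(5/3) + v(0). Take V = H^1(0, 5/3); boundary term becomes part of RHS.
Weak formulation: find u (satisfying any essential BC) such that ∫_0^5/3 u'(x) v'(x) dx = ∫_0^5/3 f v dx + 2·v(5/3) + v(0) for all v ∈ V (Neumann data are natural BCs: they enter the RHS as boundary terms).
Substituting f(x) = 6*cos(3*π*x/5) - 9/5, the right-hand side is ∫_0^5/3 (6*cos(3*π*x/5) - 9/5) v dx + 2·v(5/3) + v(0).
Compatibility check (pure Neumann): taking v ≡ 1 ∈ V gives 0 = ∫_0^5/3 f dx + (2) − (-1), i.e. ∫_0^5/3 f dx must equal u'(0) − u'(5/3) = -3. Indeed ∫_0^5/3 (6*cos(3*π*x/5) - 9/5) dx = -3, so the data are compatible. The solution is then unique only up to an additive constant (fix it e.g. by requiring ∫_0^5/3 u dx = 0).


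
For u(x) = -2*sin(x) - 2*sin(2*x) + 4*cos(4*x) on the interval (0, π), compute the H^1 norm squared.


||u||_{H^1(0,π)}^2 = 544/15 + 150*π

u'(x) = -16*sin(4*x) - 2*cos(x) - 4*cos(2*x).
Expand u² and (u')² and integrate term by term on (0, π), using: for integers n ≥ 1, ∫_0^π sin²(nx) dx = ∫_0^π cos²(nx) dx = π/2; for n ≠ n', ∫_0^π sin(nx)sin(n'x) dx = ∫_0^π cos(nx)cos(n'x) dx = 0; and by product-to-sum, ∫_0^π sin(nx)cos(n'x) dx = ½∫_0^π [sin((n+n')x) + sin((n−n')x)] dx, which is 0 when n+n' is even and 2n/(n²−n'²) when n+n' is odd (it need not vanish on (0, π)).
  u² squared terms: (-2)²·∫sin(x)² dx = 4·π/2 = 2*π;  (-2)²·∫sin(2x)² dx = 4·π/2 = 2*π;  (4)²·∫cos(4x)² dx = 16·π/2 = 8*π.
  u² cross terms: 2·(-2)·(-2)·∫sin(x)·sin(2x) dx = 8·(0) = 0;  2·(-2)·(4)·∫sin(x)·cos(4x) dx = -16·(-2/15) = 32/15;  2·(-2)·(4)·∫sin(2x)·cos(4x) dx = -16·(0) = 0.
  So ∫_0^π u² dx = 2*π + 2*π + 8*π + 0 + 32/15 + 0 = 32/15 + 12*π.
  (u')² squared terms: (-16)²·∫sin(4x)² dx = 256·π/2 = 128*π;  (-4)²·∫cos(2x)² dx = 16·π/2 = 8*π;  (-2)²·∫cos(x)² dx = 4·π/2 = 2*π.
  (u')² cross terms: 2·(-16)·(-4)·∫sin(4x)·cos(2x) dx = 128·(0) = 0;  2·(-16)·(-2)·∫sin(4x)·cos(x) dx = 64·(8/15) = 512/15;  2·(-4)·(-2)·∫cos(2x)·cos(x) dx = 16·(0) = 0.
  So ∫_0^π (u')² dx = 128*π + 8*π + 2*π + 0 + 512/15 + 0 = 512/15 + 138*π.
||u||_{H^1}^2 = (32/15 + 12*π) + (512/15 + 138*π) = 544/15 + 150*π.


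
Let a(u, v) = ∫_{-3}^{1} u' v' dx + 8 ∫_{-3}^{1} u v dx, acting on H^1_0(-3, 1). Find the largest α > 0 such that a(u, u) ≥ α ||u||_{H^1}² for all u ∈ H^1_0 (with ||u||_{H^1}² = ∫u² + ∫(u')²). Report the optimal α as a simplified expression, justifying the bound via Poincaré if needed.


α = 1

Coercivity of a(·,·) on H^1_0(-3, 1) means a(u, u) ≥ α ||u||_{H^1}² for every u ∈ H^1_0.
The interval has length L = 4, and Poincaré/coercivity depend only on L. Here a(u, u) = ∫(u')² + (8)·∫u².
Here c = 8 ≥ 1, so a(u,u) = ∫(u')² + c∫u² ≥ ∫(u')² + ∫u² = ||u||_{H^1}², i.e. α = 1 works. No larger α is possible: a(u,u) ≥ α||u||_{H^1}² means (1−α)∫(u')² ≥ (α−c)∫u², and for the modes u_n = sin(nπ(x−x₀)/L) (x₀ the left endpoint) one has ∫u_n²/∫(u_n')² = (L/(nπ))² → 0, so a(u_n,u_n)/||u_n||_{H^1}² → 1. Hence the optimal constant is α = 1.
Therefore α = 1.


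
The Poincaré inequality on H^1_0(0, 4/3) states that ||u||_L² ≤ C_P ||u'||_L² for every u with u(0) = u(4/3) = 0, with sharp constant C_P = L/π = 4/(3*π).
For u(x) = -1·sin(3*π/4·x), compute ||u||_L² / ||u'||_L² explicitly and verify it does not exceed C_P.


||u||_L² / ||u'||_L² = 4/(3*π) = C_P.

u(x) = -1·sin(3*π/4·x), so u'(x) = -3*π*cos(3*π*x/4)/4.
Writing u(x) = A·sin(kπx/L) with A = -1 and k = 1, use ∫_0^L sin²(kπx/L) dx = L/2 and ∫_0^L cos²(kπx/L) dx = L/2.
u² = 1·sin²(3*π/4·x) and (u')² = 9*π^2/16·cos²(3*π/4·x), and each of sin², cos² integrates to L/2 = 2/3 over (0, 4/3).
∫_0^4/3 u² dx = 2/3, so ||u||_L² = sqrt(6)/3.
∫_0^4/3 (u')² dx = 3*π^2/8, so ||u'||_L² = sqrt(6)*π/4.
Ratio ||u||_L² / ||u'||_L² = 4/(3*π).
Sharp Poincaré constant on H^1_0(0, 4/3) is C_P = L/π = 4/(3*π), achieved by sin(3*π/4·x).
This is the k = 1 eigenfunction (up to amplitude), so the ratio equals the sharp Poincaré constant exactly.


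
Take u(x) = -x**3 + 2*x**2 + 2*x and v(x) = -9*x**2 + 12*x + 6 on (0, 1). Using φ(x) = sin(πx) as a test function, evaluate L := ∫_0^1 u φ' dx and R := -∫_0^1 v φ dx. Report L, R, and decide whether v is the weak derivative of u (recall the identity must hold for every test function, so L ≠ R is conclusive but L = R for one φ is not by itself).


LHS = -5/π - 12/π^3, RHS = -15/π - 36/π^3. No, v is not the weak derivative of u.

u(x) = -x**3 + 2*x**2 + 2*x, classical derivative u'(x) = -3*x**2 + 4*x + 2.
φ(x) = sin(πx), so φ'(x) = π*cos(π*x).
Note φ(0) = φ(1) = 0, so the boundary term u·φ vanishes.
LHS = ∫_0^1 u(x) φ'(x) dx = ∫_0^1 (-π*x^3*cos(π*x) + 2*π*x^2*cos(π*x) + 2*π*x*cos(π*x)) dx. Term by term:
  ∫_0^1 -π*x^3*cos(π*x) dx = -12/π^3 + 3/π;  ∫_0^1 2*π*x*cos(π*x) dx = -4/π;  ∫_0^1 2*π*x^2*cos(π*x) dx = -4/π.
Sum: -12/π^3 + 3/π − 4/π − 4/π = -5/π - 12/π^3.
So LHS = -5/π - 12/π^3.
∫_0^1 v(x) φ(x) dx = ∫_0^1 (-9*x^2*sin(π*x) + 12*x*sin(π*x) + 6*sin(π*x)) dx. Term by term:
  ∫_0^1 6*sin(π*x) dx = 12/π;  ∫_0^1 -9*x^2*sin(π*x) dx = -9/π + 36/π^3;  ∫_0^1 12*x*sin(π*x) dx = 12/π.
Sum: 12/π + -9/π + 36/π^3 + 12/π = 36/π^3 + 15/π.
So RHS = -∫_0^1 v(x) φ(x) dx = -15/π - 36/π^3.
LHS − RHS = 24/π^3 + 10/π ≠ 0, so the identity fails.
(For a valid weak derivative the identity must hold for EVERY test function, in particular this one. The failure shows v is NOT the weak derivative of u.)
Correct weak derivative would be u'(x) = -3*x**2 + 4*x + 2.


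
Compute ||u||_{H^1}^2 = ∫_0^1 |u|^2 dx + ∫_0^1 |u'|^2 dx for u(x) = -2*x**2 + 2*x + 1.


||u||_{H^1}^2 = 47/15

The H^1 norm (squared) on an interval (0, L) is
  ||u||_{H^1}^2 = ∫_0^L u(x)^2 dx + ∫_0^L u'(x)^2 dx.
Compute u'(x) = 2 - 4*x.
Then u(x)^2 = 4*x**4 - 8*x**3 + 4*x + 1 and u'(x)^2 = 16*x**2 - 16*x + 4.
Integrate each monomial from 0 to 1 using ∫_0^1 c·x^n dx = c·1^(n+1)/(n+1):
  ∫_0^1 u(x)^2 dx = ∫_0^1 (4*x^4 - 8*x^3 + 4*x + 1) dx. Term by term:
    ∫_0^1 4*x^4 dx = 4/5;  ∫_0^1 -8*x^3 dx = -2;  ∫_0^1 4*x dx = 2;
    ∫_0^1 1 dx = 1.
  Sum: 4/5 − 2 + 2 + 1 = 9/5.
  ∫_0^1 u'(x)^2 dx = ∫_0^1 (16*x^2 - 16*x + 4) dx. Term by term:
    ∫_0^1 16*x^2 dx = 16/3;  ∫_0^1 -16*x dx = -8;  ∫_0^1 4 dx = 4.
  Sum: 16/3 − 8 + 4 = 4/3.
Adding: ||u||_{H^1}^2 = 9/5 + 4/3 = 47/15.
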